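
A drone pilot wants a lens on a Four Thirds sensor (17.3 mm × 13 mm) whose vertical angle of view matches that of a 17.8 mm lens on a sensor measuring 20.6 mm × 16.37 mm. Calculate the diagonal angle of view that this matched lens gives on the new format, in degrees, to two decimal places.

74.86°

Equal vertical AOV ⇒ f₂ = f₁ · 13/16.37 = 17.8 × 0.79414 ≈ 14.1356 mm.
Sensor diagonal = √(17.3² + 13²) = √468.2900 ≈ 21.6400 mm.
Diagonal AOV on the new format = 2·arctan(21.6400 / (2 × 14.1356)) = 2·arctan(0.76544) ≈ 74.8640°.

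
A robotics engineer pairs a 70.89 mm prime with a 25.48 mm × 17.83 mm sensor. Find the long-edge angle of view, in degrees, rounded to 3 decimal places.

20.376°

Angle of view α = 2·arctan(w/2f) with w = 25.48 mm and f = 70.89 mm.
w/2f = 0.17972; arctan(0.17972) ≈ 10.1882°, so α ≈ 20.3763°.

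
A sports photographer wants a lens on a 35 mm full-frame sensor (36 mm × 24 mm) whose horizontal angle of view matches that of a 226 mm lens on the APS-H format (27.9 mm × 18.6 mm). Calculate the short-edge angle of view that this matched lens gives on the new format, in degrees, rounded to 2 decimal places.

4.71°

Equal horizontal AOV ⇒ f₂ = f₁ · 36/27.9 = 226 × 1.29032 ≈ 291.6129 mm.
Short-edge AOV on the new format = 2·arctan(24 / (2 × 291.6129)) = 2·arctan(0.04115) ≈ 4.7128°.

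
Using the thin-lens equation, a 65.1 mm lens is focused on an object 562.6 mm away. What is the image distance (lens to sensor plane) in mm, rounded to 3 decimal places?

1/dᵢ = 1/f − 1/dₒ = 1/65.1 − 1/562.6 = 0.0135835 mm⁻¹.
dᵢ = 1/0.0135835 ≈ 73.6186 mm.

73.619 mm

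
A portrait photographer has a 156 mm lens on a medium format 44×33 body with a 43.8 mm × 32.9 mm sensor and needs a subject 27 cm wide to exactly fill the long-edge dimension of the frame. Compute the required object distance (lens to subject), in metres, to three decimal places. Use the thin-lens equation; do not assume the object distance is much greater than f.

1.118 m

W: 27 cm = 270 mm.
Magnification m = w/W = dᵢ/dₒ; combined with 1/f = 1/dₒ + 1/dᵢ this gives dₒ = f·(1 + W/w).
dₒ = 156 mm × (1 + 270/43.8) = 156 × 7.1644 ≈ 1117.644 mm = 1.11764 m.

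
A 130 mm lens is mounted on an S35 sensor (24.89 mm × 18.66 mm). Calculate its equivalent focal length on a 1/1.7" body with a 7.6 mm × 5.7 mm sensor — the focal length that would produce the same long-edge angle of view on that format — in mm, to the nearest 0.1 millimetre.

39.7 mm

Equal angle of view means equal width/f ratio, so f₂ = f₁ · (width₂/width₁) = 130 × 7.6/24.89.
f₂ = 130 × 0.30534 ≈ 39.695 mm.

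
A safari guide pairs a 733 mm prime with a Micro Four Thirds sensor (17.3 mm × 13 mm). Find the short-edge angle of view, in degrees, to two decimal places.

Angle of view α = 2·arctan(h/2f) with h = 13 mm and f = 733 mm.
h/2f = 0.00887; arctan(0.00887) ≈ 0.5081°, so α ≈ 1.0161°.

1.02°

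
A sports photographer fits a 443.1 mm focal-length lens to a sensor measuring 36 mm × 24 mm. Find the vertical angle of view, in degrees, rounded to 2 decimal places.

3.10°

Angle of view α = 2·arctan(h/2f) with h = 24 mm and f = 443.1 mm.
h/2f = 0.02708; arctan(0.02708) ≈ 1.5513°, so α ≈ 3.1026°.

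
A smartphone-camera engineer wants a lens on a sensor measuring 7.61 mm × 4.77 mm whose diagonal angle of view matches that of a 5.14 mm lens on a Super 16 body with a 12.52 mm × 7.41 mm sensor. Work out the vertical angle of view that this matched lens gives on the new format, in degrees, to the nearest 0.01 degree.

Sensor diagonal = √(12.52² + 7.41²) = √211.6585 ≈ 14.5485 mm.
Sensor diagonal = √(7.61² + 4.77²) = √80.6650 ≈ 8.9814 mm.
Equal diagonal AOV ⇒ f₂ = f₁ · 8.9814/14.5485 = 5.14 × 0.61734 ≈ 3.1731 mm.
Vertical AOV on the new format = 2·arctan(4.77 / (2 × 3.1731)) = 2·arctan(0.75162) ≈ 73.8588°.

73.86°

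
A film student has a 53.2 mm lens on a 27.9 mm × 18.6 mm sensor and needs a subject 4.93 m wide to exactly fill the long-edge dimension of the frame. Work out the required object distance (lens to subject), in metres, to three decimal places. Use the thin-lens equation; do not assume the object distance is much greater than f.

W: 4.93 m = 4930 mm.
Magnification m = w/W = dᵢ/dₒ; combined with 1/f = 1/dₒ + 1/dᵢ this gives dₒ = f·(1 + W/w).
dₒ = 53.2 mm × (1 + 4930/27.9) = 53.2 × 177.7025 ≈ 9453.773 mm = 9.45377 m.

9.454 m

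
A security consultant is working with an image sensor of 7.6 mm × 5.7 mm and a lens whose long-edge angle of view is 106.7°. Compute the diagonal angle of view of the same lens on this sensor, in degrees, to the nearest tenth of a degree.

From the long-edge AOV: f = 7.6 / (2·tan(53.35°)) = 7.6 / 2.68810 ≈ 2.8273 mm.
Sensor diagonal = √(7.6² + 5.7²) = √90.2500 ≈ 9.5000 mm.
Diagonal AOV = 2·arctan(9.5000 / (2 × 2.8273)) = 2·arctan(1.68006) ≈ 118.4764°.

118.5°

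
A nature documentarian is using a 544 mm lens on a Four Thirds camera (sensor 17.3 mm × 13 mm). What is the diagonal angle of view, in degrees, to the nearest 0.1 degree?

Sensor diagonal = √(17.3² + 13²) = √468.2900 ≈ 21.6400 mm.
Angle of view α = 2·arctan(d/2f) with d = 21.6400 mm and f = 544 mm.
d/2f = 0.01989; arctan(0.01989) ≈ 1.1394°, so α ≈ 2.2789°.

2.3°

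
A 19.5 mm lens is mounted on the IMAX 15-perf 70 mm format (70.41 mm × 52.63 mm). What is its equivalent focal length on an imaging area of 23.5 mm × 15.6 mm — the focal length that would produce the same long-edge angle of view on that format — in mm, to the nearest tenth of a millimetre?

Equal angle of view means equal width/f ratio, so f₂ = f₁ · (width₂/width₁) = 19.5 × 23.5/70.41.
f₂ = 19.5 × 0.33376 ≈ 6.508 mm.

6.5 mm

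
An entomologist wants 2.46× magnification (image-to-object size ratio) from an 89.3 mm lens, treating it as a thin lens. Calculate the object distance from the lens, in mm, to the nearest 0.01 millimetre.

125.60 mm

With m = dᵢ/dₒ and 1/f = 1/dₒ + 1/dᵢ, substituting dᵢ = m·dₒ gives 1/f = (1 + 1/m)/dₒ, hence dₒ = f·(1 + 1/m).
dₒ = 89.3 × (1 + 1/2.46) = 89.3 × 1.40650 ≈ 125.601 mm.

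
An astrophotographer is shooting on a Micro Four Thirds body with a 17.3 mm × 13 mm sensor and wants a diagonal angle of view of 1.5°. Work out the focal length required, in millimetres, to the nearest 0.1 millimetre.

826.5 mm

Sensor diagonal = √(17.3² + 13²) = √468.2900 ≈ 21.6400 mm.
From α = 2·arctan(d/2f) we get f = d / (2·tan(α/2)).
With d = 21.6400 mm and α/2 = 0.75°, tan(α/2) ≈ 0.01309, so f ≈ 21.6400 / 0.02618 ≈ 826.5403 mm.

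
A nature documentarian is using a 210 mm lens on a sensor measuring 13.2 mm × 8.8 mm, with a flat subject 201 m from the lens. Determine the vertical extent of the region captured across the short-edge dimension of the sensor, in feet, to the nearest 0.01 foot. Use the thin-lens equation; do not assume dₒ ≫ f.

dₒ: 201 m = 201000 mm.
Similar triangles through the lens centre give W/dₒ = h/dᵢ; with 1/f = 1/dₒ + 1/dᵢ this gives W = h·(dₒ − f)/f.
W = 8.8 mm × (201000 − 210) / 210 = 8.8 × 956.1429 ≈ 8414.057 mm = 8414.057/304.8 ft = 27.6052 ft.

27.61 ft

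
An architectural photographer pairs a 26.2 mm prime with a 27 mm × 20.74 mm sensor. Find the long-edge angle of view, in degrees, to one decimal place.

54.5°

Angle of view α = 2·arctan(w/2f) with w = 27 mm and f = 26.2 mm.
w/2f = 0.51527; arctan(0.51527) ≈ 27.2606°, so α ≈ 54.5211°.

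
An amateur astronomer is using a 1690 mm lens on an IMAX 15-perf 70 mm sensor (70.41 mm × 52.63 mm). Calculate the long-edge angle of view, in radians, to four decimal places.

0.0417 rad

Angle of view α = 2·arctan(w/2f) with w = 70.41 mm and f = 1690 mm.
w/2f = 0.02083; arctan(0.02083) ≈ 0.0208 rad, so α ≈ 0.0417 rad.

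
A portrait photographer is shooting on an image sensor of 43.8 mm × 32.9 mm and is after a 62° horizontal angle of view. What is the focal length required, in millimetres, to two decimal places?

From α = 2·arctan(w/2f) we get f = w / (2·tan(α/2)).
With w = 43.8 mm and α/2 = 31°, tan(α/2) ≈ 0.60086, so f ≈ 43.8 / 1.20172 ≈ 36.4477 mm.

36.45 mm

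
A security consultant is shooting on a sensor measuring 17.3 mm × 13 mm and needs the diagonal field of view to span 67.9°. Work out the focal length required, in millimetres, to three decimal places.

16.072 mm

Sensor diagonal = √(17.3² + 13²) = √468.2900 ≈ 21.6400 mm.
From α = 2·arctan(d/2f) we get f = d / (2·tan(α/2)).
With d = 21.6400 mm and α/2 = 33.95°, tan(α/2) ≈ 0.67324, so f ≈ 21.6400 / 1.34648 ≈ 16.0716 mm.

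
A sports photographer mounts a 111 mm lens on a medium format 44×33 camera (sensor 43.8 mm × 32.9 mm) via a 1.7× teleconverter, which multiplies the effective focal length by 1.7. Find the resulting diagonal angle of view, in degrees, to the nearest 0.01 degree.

16.52°

Effective focal length f = 111 × 1.7 = 188.7 mm.
Sensor diagonal = √(43.8² + 32.9²) = √3000.8500 ≈ 54.7800 mm.
α = 2·arctan(54.780 / (2 × 188.7)) = 2·arctan(0.14515) ≈ 16.5177°.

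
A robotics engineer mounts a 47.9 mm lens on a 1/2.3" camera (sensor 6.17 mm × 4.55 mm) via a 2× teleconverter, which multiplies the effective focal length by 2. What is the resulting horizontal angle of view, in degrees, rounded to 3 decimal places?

Effective focal length f = 47.9 × 2 = 95.8 mm.
α = 2·arctan(6.17 / (2 × 95.8)) = 2·arctan(0.03220) ≈ 3.6889°.

3.689°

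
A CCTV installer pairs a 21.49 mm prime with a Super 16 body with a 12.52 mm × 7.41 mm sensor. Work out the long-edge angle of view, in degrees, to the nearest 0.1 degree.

Angle of view α = 2·arctan(w/2f) with w = 12.52 mm and f = 21.49 mm.
w/2f = 0.29130; arctan(0.29130) ≈ 16.2408°, so α ≈ 32.4815°.

32.5°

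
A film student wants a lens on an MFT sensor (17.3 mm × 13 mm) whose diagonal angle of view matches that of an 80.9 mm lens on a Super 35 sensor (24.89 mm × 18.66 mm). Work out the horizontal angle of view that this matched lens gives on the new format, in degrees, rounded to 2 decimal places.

Sensor diagonal = √(24.89² + 18.66²) = √967.7077 ≈ 31.1080 mm.
Sensor diagonal = √(17.3² + 13²) = √468.2900 ≈ 21.6400 mm.
Equal diagonal AOV ⇒ f₂ = f₁ · 21.6400/31.1080 = 80.9 × 0.69564 ≈ 56.2774 mm.
Horizontal AOV on the new format = 2·arctan(17.3 / (2 × 56.2774)) = 2·arctan(0.15370) ≈ 17.4763°.

17.48°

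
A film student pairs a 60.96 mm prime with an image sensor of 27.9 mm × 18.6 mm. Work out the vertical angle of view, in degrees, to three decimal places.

Angle of view α = 2·arctan(h/2f) with h = 18.6 mm and f = 60.96 mm.
h/2f = 0.15256; arctan(0.15256) ≈ 8.6741°, so α ≈ 17.3482°.

17.348°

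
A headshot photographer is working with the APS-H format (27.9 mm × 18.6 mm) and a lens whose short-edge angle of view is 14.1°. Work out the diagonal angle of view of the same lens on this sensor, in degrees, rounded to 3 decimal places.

From the short-edge AOV: f = 18.6 / (2·tan(7.05°)) = 18.6 / 0.24734 ≈ 75.1998 mm.
Sensor diagonal = √(27.9² + 18.6²) = √1124.3700 ≈ 33.5316 mm.
Diagonal AOV = 2·arctan(33.5316 / (2 × 75.1998)) = 2·arctan(0.22295) ≈ 25.1371°.

25.137°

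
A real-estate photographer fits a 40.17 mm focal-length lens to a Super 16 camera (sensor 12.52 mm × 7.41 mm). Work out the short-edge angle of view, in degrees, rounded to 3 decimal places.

Angle of view α = 2·arctan(h/2f) with h = 7.41 mm and f = 40.17 mm.
h/2f = 0.09223; arctan(0.09223) ≈ 5.2697°, so α ≈ 10.5393°.

10.539°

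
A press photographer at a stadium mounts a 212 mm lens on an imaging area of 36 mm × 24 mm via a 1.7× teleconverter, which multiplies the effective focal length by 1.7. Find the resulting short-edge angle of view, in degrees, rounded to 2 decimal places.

3.81°

Effective focal length f = 212 × 1.7 = 360.4 mm.
α = 2·arctan(24 / (2 × 360.4)) = 2·arctan(0.03330) ≈ 3.8141°.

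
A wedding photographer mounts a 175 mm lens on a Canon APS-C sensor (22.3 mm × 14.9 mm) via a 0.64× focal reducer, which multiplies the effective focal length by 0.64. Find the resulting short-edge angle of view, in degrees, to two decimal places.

Effective focal length f = 175 × 0.64 = 112 mm.
α = 2·arctan(14.9 / (2 × 112)) = 2·arctan(0.06652) ≈ 7.6112°.

7.61°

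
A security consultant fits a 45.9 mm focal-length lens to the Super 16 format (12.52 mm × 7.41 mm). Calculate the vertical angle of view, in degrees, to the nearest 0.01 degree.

Angle of view α = 2·arctan(h/2f) with h = 7.41 mm and f = 45.9 mm.
h/2f = 0.08072; arctan(0.08072) ≈ 4.6148°, so α ≈ 9.2297°.

9.23°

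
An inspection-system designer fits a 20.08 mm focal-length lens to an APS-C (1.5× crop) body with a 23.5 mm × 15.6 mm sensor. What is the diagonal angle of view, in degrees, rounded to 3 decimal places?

Sensor diagonal = √(23.5² + 15.6²) = √795.6100 ≈ 28.2066 mm.
Angle of view α = 2·arctan(d/2f) with d = 28.2066 mm and f = 20.08 mm.
d/2f = 0.70235; arctan(0.70235) ≈ 35.0825°, so α ≈ 70.1649°.

70.165°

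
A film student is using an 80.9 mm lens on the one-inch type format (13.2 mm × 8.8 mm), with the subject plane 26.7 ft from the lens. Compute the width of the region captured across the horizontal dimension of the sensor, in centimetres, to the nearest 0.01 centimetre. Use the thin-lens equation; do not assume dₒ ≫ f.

dₒ: 26.7 ft × 304.8 mm/ft = 8138.16 mm.
Similar triangles through the lens centre give W/dₒ = w/dᵢ; with 1/f = 1/dₒ + 1/dᵢ this gives W = w·(dₒ − f)/f.
W = 13.2 mm × (8138.16 − 80.9) / 80.9 = 13.2 × 99.5953 ≈ 1314.658 mm = 131.466 cm.

131.47 cm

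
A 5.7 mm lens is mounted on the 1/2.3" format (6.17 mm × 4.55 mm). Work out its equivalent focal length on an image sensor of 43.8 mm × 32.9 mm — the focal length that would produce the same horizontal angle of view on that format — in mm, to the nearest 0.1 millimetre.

Equal angle of view means equal width/f ratio, so f₂ = f₁ · (width₂/width₁) = 5.7 × 43.8/6.17.
f₂ = 5.7 × 7.09887 ≈ 40.464 mm.

40.5 mm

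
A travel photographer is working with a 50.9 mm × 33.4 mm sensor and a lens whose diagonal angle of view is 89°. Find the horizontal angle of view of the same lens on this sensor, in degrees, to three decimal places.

Sensor diagonal = √(50.9² + 33.4²) = √3706.3700 ≈ 60.8800 mm.
From the diagonal AOV: f = 60.8800 / (2·tan(44.5°)) = 60.8800 / 1.96539 ≈ 30.9760 mm.
Horizontal AOV = 2·arctan(50.9 / (2 × 30.9760)) = 2·arctan(0.82161) ≈ 78.8134°.

78.813°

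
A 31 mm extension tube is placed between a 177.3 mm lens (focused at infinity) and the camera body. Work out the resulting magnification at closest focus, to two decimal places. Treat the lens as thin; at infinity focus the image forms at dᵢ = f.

The tube moves the image plane from f to f + e, so dᵢ = 177.3 + 31 = 208.3 mm. Focus is achieved when 1/f = 1/dₒ + 1/dᵢ, giving dₒ = 1/(1/f − 1/(f+e)).
Magnification m = dᵢ/dₒ = (f+e)·(1/f − 1/(f+e)) = e/f = 31/177.3 ≈ 0.1748.

0.17×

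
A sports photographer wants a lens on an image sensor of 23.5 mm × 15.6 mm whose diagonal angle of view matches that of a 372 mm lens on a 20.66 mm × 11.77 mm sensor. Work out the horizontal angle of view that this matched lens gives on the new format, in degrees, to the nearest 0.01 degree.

3.05°

Sensor diagonal = √(20.66² + 11.77²) = √565.3685 ≈ 23.7775 mm.
Sensor diagonal = √(23.5² + 15.6²) = √795.6100 ≈ 28.2066 mm.
Equal diagonal AOV ⇒ f₂ = f₁ · 28.2066/23.7775 = 372 × 1.18627 ≈ 441.2932 mm.
Horizontal AOV on the new format = 2·arctan(23.5 / (2 × 441.2932)) = 2·arctan(0.02663) ≈ 3.0504°.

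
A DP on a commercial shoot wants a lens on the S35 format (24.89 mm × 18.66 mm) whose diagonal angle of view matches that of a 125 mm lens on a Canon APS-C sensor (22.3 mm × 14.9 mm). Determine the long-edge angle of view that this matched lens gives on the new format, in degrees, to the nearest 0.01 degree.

9.81°

Sensor diagonal = √(22.3² + 14.9²) = √719.3000 ≈ 26.8198 mm.
Sensor diagonal = √(24.89² + 18.66²) = √967.7077 ≈ 31.1080 mm.
Equal diagonal AOV ⇒ f₂ = f₁ · 31.1080/26.8198 = 125 × 1.15989 ≈ 144.9863 mm.
Long-edge AOV on the new format = 2·arctan(24.89 / (2 × 144.9863)) = 2·arctan(0.08584) ≈ 9.8120°.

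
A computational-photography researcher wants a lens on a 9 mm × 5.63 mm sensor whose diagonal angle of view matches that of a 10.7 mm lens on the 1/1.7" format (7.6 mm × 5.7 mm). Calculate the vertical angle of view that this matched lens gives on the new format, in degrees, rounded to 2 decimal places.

26.50°

Sensor diagonal = √(7.6² + 5.7²) = √90.2500 ≈ 9.5000 mm.
Sensor diagonal = √(9² + 5.63²) = √112.6969 ≈ 10.6159 mm.
Equal diagonal AOV ⇒ f₂ = f₁ · 10.6159/9.5000 = 10.7 × 1.11746 ≈ 11.9568 mm.
Vertical AOV on the new format = 2·arctan(5.63 / (2 × 11.9568)) = 2·arctan(0.23543) ≈ 26.4958°.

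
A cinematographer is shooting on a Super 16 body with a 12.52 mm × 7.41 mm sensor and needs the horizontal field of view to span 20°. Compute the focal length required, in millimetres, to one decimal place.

From α = 2·arctan(w/2f) we get f = w / (2·tan(α/2)).
With w = 12.52 mm and α/2 = 10°, tan(α/2) ≈ 0.17633, so f ≈ 12.52 / 0.35265 ≈ 35.5022 mm.

35.5 mm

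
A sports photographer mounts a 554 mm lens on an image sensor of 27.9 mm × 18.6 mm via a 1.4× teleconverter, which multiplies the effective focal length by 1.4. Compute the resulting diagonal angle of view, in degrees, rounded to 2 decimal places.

2.48°

Effective focal length f = 554 × 1.4 = 775.6 mm.
Sensor diagonal = √(27.9² + 18.6²) = √1124.3700 ≈ 33.5316 mm.
α = 2·arctan(33.532 / (2 × 775.6)) = 2·arctan(0.02162) ≈ 2.4767°.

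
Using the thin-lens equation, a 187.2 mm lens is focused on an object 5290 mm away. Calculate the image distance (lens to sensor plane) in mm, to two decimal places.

1/dᵢ = 1/f − 1/dₒ = 1/187.2 − 1/5290 = 0.0051528 mm⁻¹.
dᵢ = 1/0.0051528 ≈ 194.0676 mm.

194.07 mm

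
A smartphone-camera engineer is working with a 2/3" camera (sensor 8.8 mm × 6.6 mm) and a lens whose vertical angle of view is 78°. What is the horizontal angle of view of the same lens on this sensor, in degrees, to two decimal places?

From the vertical AOV: f = 6.6 / (2·tan(39°)) = 6.6 / 1.61957 ≈ 4.0752 mm.
Horizontal AOV = 2·arctan(8.8 / (2 × 4.0752)) = 2·arctan(1.07971) ≈ 94.3900°.

94.39°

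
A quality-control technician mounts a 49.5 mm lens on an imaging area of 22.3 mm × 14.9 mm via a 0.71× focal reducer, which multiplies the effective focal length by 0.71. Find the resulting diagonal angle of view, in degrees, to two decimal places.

41.77°

Effective focal length f = 49.5 × 0.71 = 35.145 mm.
Sensor diagonal = √(22.3² + 14.9²) = √719.3000 ≈ 26.8198 mm.
α = 2·arctan(26.820 / (2 × 35.145)) = 2·arctan(0.38156) ≈ 41.7696°.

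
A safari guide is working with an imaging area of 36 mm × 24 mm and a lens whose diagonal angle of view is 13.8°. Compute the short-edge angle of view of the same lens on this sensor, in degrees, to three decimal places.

7.681°

Sensor diagonal = √(36² + 24²) = √1872.0000 ≈ 43.2666 mm.
From the diagonal AOV: f = 43.2666 / (2·tan(6.9°)) = 43.2666 / 0.24203 ≈ 178.7680 mm.
Short-edge AOV = 2·arctan(24 / (2 × 178.7680)) = 2·arctan(0.06713) ≈ 7.6806°.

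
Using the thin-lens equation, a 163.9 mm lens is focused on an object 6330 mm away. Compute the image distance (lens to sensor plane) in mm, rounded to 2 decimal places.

168.26 mm

1/dᵢ = 1/f − 1/dₒ = 1/163.9 − 1/6330 = 0.0059433 mm⁻¹.
dᵢ = 1/0.0059433 ≈ 168.2566 mm.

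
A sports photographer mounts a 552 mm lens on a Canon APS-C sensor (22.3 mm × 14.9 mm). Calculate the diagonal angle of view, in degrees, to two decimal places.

2.78°

Sensor diagonal = √(22.3² + 14.9²) = √719.3000 ≈ 26.8198 mm.
Angle of view α = 2·arctan(d/2f) with d = 26.8198 mm and f = 552 mm.
d/2f = 0.02429; arctan(0.02429) ≈ 1.3916°, so α ≈ 2.7833°.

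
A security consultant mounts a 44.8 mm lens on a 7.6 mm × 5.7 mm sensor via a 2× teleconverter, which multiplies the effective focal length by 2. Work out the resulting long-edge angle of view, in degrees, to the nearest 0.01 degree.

Effective focal length f = 44.8 × 2 = 89.6 mm.
α = 2·arctan(7.6 / (2 × 89.6)) = 2·arctan(0.04241) ≈ 4.8570°.

4.86°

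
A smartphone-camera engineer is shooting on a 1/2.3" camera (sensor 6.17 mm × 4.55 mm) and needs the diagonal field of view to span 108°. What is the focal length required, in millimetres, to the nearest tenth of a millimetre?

2.8 mm

Sensor diagonal = √(6.17² + 4.55²) = √58.7714 ≈ 7.6663 mm.
From α = 2·arctan(d/2f) we get f = d / (2·tan(α/2)).
With d = 7.6663 mm and α/2 = 54°, tan(α/2) ≈ 1.37638, so f ≈ 7.6663 / 2.75276 ≈ 2.7849 mm.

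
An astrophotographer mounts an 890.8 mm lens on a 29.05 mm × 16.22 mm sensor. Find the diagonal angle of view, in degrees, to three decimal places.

Sensor diagonal = √(29.05² + 16.22²) = √1106.9909 ≈ 33.2715 mm.
Angle of view α = 2·arctan(d/2f) with d = 33.2715 mm and f = 890.8 mm.
d/2f = 0.01868; arctan(0.01868) ≈ 1.0699°, so α ≈ 2.1398°.

2.140°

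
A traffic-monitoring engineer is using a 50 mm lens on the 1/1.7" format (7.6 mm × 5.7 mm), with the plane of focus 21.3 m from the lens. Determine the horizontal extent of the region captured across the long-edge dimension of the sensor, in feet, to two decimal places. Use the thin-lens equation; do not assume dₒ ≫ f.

dₒ: 21.3 m = 21300 mm.
Similar triangles through the lens centre give W/dₒ = w/dᵢ; with 1/f = 1/dₒ + 1/dᵢ this gives W = w·(dₒ − f)/f.
W = 7.6 mm × (21300 − 50) / 50 = 7.6 × 425.0000 ≈ 3230.000 mm = 3230.000/304.8 ft = 10.5971 ft.

10.60 ft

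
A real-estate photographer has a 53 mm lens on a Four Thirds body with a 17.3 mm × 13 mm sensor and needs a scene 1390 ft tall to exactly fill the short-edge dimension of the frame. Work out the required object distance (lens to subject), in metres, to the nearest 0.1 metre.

W: 1390 ft × 304.8 mm/ft = 423671.99 mm.
Magnification m = h/W = dᵢ/dₒ; combined with 1/f = 1/dₒ + 1/dᵢ this gives dₒ = f·(1 + W/h).
dₒ = 53 mm × (1 + 423672/13) = 53 × 32591.1528 ≈ 1727331.099 mm = 1727.33 m.

1727.3 m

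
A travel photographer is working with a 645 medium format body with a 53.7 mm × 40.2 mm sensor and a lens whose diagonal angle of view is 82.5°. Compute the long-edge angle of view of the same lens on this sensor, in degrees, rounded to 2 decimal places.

Sensor diagonal = √(53.7² + 40.2²) = √4499.7300 ≈ 67.0800 mm.
From the diagonal AOV: f = 67.0800 / (2·tan(41.25°)) = 67.0800 / 1.75395 ≈ 38.2451 mm.
Long-edge AOV = 2·arctan(53.7 / (2 × 38.2451)) = 2·arctan(0.70205) ≈ 70.1417°.

70.14°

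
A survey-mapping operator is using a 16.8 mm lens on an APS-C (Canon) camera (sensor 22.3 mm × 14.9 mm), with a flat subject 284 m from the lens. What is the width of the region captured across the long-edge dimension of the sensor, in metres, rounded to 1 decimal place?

377.0 m

dₒ: 284 m = 284000 mm.
Similar triangles through the lens centre give W/dₒ = w/dᵢ; with 1/f = 1/dₒ + 1/dᵢ this gives W = w·(dₒ − f)/f.
W = 22.3 mm × (284000 − 16.8) / 16.8 = 22.3 × 16903.7619 ≈ 376953.890 mm = 376.954 m.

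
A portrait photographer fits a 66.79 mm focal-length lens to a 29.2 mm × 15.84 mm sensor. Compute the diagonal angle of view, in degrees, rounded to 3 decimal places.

27.931°

Sensor diagonal = √(29.2² + 15.84²) = √1103.5456 ≈ 33.2197 mm.
Angle of view α = 2·arctan(d/2f) with d = 33.2197 mm and f = 66.79 mm.
d/2f = 0.24869; arctan(0.24869) ≈ 13.9654°, so α ≈ 27.9309°.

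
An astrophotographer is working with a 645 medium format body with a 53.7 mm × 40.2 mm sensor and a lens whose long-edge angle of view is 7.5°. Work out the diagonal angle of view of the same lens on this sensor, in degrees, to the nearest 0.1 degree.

From the long-edge AOV: f = 53.7 / (2·tan(3.75°)) = 53.7 / 0.13109 ≈ 409.6518 mm.
Sensor diagonal = √(53.7² + 40.2²) = √4499.7300 ≈ 67.0800 mm.
Diagonal AOV = 2·arctan(67.0800 / (2 × 409.6518)) = 2·arctan(0.08187) ≈ 9.3612°.

9.4°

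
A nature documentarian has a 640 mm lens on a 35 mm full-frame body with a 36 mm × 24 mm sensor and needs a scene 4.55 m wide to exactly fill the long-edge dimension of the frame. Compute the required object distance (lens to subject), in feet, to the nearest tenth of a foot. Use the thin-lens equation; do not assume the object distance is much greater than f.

W: 4.55 m = 4550 mm.
Magnification m = w/W = dᵢ/dₒ; combined with 1/f = 1/dₒ + 1/dᵢ this gives dₒ = f·(1 + W/w).
dₒ = 640 mm × (1 + 4550/36) = 640 × 127.3889 ≈ 81528.889 mm = 81528.889/304.8 ft = 267.483 ft.

267.5 ft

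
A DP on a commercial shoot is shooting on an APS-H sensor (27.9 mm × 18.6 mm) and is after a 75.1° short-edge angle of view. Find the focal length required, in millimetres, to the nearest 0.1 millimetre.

From α = 2·arctan(h/2f) we get f = h / (2·tan(α/2)).
With h = 18.6 mm and α/2 = 37.55°, tan(α/2) ≈ 0.76871, so f ≈ 18.6 / 1.53743 ≈ 12.0981 mm.

12.1 mm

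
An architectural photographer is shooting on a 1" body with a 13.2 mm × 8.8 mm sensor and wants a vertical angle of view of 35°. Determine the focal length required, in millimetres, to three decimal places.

13.955 mm

From α = 2·arctan(h/2f) we get f = h / (2·tan(α/2)).
With h = 8.8 mm and α/2 = 17.5°, tan(α/2) ≈ 0.31530, so f ≈ 8.8 / 0.63060 ≈ 13.9550 mm.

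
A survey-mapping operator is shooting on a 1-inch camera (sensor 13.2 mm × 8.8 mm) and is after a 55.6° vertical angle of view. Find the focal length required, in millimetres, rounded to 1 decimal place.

8.3 mm

From α = 2·arctan(h/2f) we get f = h / (2·tan(α/2)).
With h = 8.8 mm and α/2 = 27.8°, tan(α/2) ≈ 0.52724, so f ≈ 8.8 / 1.05448 ≈ 8.3453 mm.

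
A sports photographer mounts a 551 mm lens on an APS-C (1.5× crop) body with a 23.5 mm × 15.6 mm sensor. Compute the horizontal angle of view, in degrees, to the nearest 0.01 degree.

2.44°

Angle of view α = 2·arctan(w/2f) with w = 23.5 mm and f = 551 mm.
w/2f = 0.02132; arctan(0.02132) ≈ 1.2216°, so α ≈ 2.4433°.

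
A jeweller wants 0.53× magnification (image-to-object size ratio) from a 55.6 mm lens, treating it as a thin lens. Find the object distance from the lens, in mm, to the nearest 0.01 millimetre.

With m = dᵢ/dₒ and 1/f = 1/dₒ + 1/dᵢ, substituting dᵢ = m·dₒ gives 1/f = (1 + 1/m)/dₒ, hence dₒ = f·(1 + 1/m).
dₒ = 55.6 × (1 + 1/0.53) = 55.6 × 2.88679 ≈ 160.506 mm.

160.51 mm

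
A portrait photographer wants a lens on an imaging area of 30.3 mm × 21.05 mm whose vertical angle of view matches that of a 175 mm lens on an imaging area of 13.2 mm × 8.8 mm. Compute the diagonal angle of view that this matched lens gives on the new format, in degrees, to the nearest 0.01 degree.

5.05°

Equal vertical AOV ⇒ f₂ = f₁ · 21.05/8.8 = 175 × 2.39205 ≈ 418.6080 mm.
Sensor diagonal = √(30.3² + 21.05²) = √1361.1925 ≈ 36.8943 mm.
Diagonal AOV on the new format = 2·arctan(36.8943 / (2 × 418.6080)) = 2·arctan(0.04407) ≈ 5.0465°.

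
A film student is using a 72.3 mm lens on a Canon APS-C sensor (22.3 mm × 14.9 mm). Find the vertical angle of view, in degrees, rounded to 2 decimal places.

Angle of view α = 2·arctan(h/2f) with h = 14.9 mm and f = 72.3 mm.
h/2f = 0.10304; arctan(0.10304) ≈ 5.8832°, so α ≈ 11.7663°.

11.77°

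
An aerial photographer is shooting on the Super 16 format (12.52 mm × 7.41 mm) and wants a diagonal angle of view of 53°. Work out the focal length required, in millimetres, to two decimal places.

14.59 mm

Sensor diagonal = √(12.52² + 7.41²) = √211.6585 ≈ 14.5485 mm.
From α = 2·arctan(d/2f) we get f = d / (2·tan(α/2)).
With d = 14.5485 mm and α/2 = 26.5°, tan(α/2) ≈ 0.49858, so f ≈ 14.5485 / 0.99716 ≈ 14.5899 mm.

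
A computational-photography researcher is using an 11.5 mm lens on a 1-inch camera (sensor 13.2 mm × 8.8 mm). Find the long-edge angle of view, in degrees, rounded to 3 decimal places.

Angle of view α = 2·arctan(w/2f) with w = 13.2 mm and f = 11.5 mm.
w/2f = 0.57391; arctan(0.57391) ≈ 29.8521°, so α ≈ 59.7042°.

59.704°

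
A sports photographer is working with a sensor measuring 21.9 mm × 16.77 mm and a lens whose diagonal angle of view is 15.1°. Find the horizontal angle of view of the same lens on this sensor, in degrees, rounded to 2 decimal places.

Sensor diagonal = √(21.9² + 16.77²) = √760.8429 ≈ 27.5834 mm.
From the diagonal AOV: f = 27.5834 / (2·tan(7.55°)) = 27.5834 / 0.26508 ≈ 104.0565 mm.
Horizontal AOV = 2·arctan(21.9 / (2 × 104.0565)) = 2·arctan(0.10523) ≈ 12.0144°.

12.01°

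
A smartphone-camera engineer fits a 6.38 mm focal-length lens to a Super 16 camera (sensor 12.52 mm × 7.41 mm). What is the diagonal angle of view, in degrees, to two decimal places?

97.49°

Sensor diagonal = √(12.52² + 7.41²) = √211.6585 ≈ 14.5485 mm.
Angle of view α = 2·arctan(d/2f) with d = 14.5485 mm and f = 6.38 mm.
d/2f = 1.14016; arctan(1.14016) ≈ 48.7471°, so α ≈ 97.4941°.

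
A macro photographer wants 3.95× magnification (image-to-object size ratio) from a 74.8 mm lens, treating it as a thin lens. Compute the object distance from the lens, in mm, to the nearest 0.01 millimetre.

93.74 mm

With m = dᵢ/dₒ and 1/f = 1/dₒ + 1/dᵢ, substituting dᵢ = m·dₒ gives 1/f = (1 + 1/m)/dₒ, hence dₒ = f·(1 + 1/m).
dₒ = 74.8 × (1 + 1/3.95) = 74.8 × 1.25316 ≈ 93.737 mm.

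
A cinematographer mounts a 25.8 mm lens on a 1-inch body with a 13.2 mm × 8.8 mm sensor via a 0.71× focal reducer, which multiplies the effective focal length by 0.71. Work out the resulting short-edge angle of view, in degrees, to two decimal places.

Effective focal length f = 25.8 × 0.71 = 18.318 mm.
α = 2·arctan(8.8 / (2 × 18.318)) = 2·arctan(0.24020) ≈ 27.0132°.

27.01°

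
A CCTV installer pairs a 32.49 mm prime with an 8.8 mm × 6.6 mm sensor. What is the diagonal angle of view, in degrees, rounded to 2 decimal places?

19.22°

Sensor diagonal = √(8.8² + 6.6²) = √121.0000 ≈ 11.0000 mm.
Angle of view α = 2·arctan(d/2f) with d = 11.0000 mm and f = 32.49 mm.
d/2f = 0.16928; arctan(0.16928) ≈ 9.6081°, so α ≈ 19.2162°.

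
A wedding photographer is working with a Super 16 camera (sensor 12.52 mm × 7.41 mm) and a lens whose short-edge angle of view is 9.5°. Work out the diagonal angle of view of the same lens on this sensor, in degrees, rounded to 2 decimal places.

From the short-edge AOV: f = 7.41 / (2·tan(4.75°)) = 7.41 / 0.16619 ≈ 44.5883 mm.
Sensor diagonal = √(12.52² + 7.41²) = √211.6585 ≈ 14.5485 mm.
Diagonal AOV = 2·arctan(14.5485 / (2 × 44.5883)) = 2·arctan(0.16314) ≈ 18.5315°.

18.53°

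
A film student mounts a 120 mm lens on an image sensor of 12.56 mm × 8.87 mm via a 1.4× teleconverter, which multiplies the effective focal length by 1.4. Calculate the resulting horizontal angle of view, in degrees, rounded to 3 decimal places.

4.282°

Effective focal length f = 120 × 1.4 = 168 mm.
α = 2·arctan(12.56 / (2 × 168)) = 2·arctan(0.03738) ≈ 4.2815°.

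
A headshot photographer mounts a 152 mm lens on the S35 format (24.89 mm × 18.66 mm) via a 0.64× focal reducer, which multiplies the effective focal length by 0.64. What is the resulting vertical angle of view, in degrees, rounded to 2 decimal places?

Effective focal length f = 152 × 0.64 = 97.28 mm.
α = 2·arctan(18.66 / (2 × 97.28)) = 2·arctan(0.09591) ≈ 10.9568°.

10.96°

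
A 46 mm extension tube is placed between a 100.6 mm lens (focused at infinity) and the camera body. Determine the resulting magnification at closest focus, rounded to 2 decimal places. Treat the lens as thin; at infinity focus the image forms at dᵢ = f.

0.46×

The tube moves the image plane from f to f + e, so dᵢ = 100.6 + 46 = 146.6 mm. Focus is achieved when 1/f = 1/dₒ + 1/dᵢ, giving dₒ = 1/(1/f − 1/(f+e)).
Magnification m = dᵢ/dₒ = (f+e)·(1/f − 1/(f+e)) = e/f = 46/100.6 ≈ 0.4573.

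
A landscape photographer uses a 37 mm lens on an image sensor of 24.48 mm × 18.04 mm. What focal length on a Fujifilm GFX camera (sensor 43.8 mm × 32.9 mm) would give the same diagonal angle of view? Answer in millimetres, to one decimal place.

66.7 mm

Sensor diagonal = √(24.48² + 18.04²) = √924.7120 ≈ 30.4091 mm.
Sensor diagonal = √(43.8² + 32.9²) = √3000.8500 ≈ 54.7800 mm.
Equal angle of view means equal diagonal/f ratio, so f₂ = f₁ · (diagonal₂/diagonal₁) = 37 × 54.7800/30.4091.
f₂ = 37 × 1.80144 ≈ 66.653 mm.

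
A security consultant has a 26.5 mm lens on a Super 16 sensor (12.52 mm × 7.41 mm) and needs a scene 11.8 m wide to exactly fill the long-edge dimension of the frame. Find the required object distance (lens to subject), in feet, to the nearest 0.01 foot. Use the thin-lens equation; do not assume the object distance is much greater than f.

W: 11.8 m = 11800 mm.
Magnification m = w/W = dᵢ/dₒ; combined with 1/f = 1/dₒ + 1/dᵢ this gives dₒ = f·(1 + W/w).
dₒ = 26.5 mm × (1 + 11800/12.52) = 26.5 × 943.4920 ≈ 25002.538 mm = 25002.538/304.8 ft = 82.0293 ft.

82.03 ft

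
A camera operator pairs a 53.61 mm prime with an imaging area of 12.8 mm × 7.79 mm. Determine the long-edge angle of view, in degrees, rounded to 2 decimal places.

13.62°

Angle of view α = 2·arctan(w/2f) with w = 12.8 mm and f = 53.61 mm.
w/2f = 0.11938; arctan(0.11938) ≈ 6.8078°, so α ≈ 13.6156°.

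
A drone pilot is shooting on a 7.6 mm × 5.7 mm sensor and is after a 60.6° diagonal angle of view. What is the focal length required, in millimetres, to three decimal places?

Sensor diagonal = √(7.6² + 5.7²) = √90.2500 ≈ 9.5000 mm.
From α = 2·arctan(d/2f) we get f = d / (2·tan(α/2)).
With d = 9.5000 mm and α/2 = 30.3°, tan(α/2) ≈ 0.58435, so f ≈ 9.5000 / 1.16871 ≈ 8.1287 mm.

8.129 mm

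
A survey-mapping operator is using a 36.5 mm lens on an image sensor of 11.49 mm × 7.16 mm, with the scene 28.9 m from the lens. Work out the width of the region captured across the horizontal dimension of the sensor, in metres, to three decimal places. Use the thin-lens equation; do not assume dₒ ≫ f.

dₒ: 28.9 m = 28900 mm.
Similar triangles through the lens centre give W/dₒ = w/dᵢ; with 1/f = 1/dₒ + 1/dᵢ this gives W = w·(dₒ − f)/f.
W = 11.49 mm × (28900 − 36.5) / 36.5 = 11.49 × 790.7808 ≈ 9086.072 mm = 9.08607 m.

9.086 m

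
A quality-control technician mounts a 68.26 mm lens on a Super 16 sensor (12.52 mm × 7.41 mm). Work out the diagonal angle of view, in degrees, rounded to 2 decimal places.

Sensor diagonal = √(12.52² + 7.41²) = √211.6585 ≈ 14.5485 mm.
Angle of view α = 2·arctan(d/2f) with d = 14.5485 mm and f = 68.26 mm.
d/2f = 0.10657; arctan(0.10657) ≈ 6.0829°, so α ≈ 12.1657°.

12.17°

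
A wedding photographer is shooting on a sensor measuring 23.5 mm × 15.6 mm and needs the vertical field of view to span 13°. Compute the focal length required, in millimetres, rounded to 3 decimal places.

From α = 2·arctan(h/2f) we get f = h / (2·tan(α/2)).
With h = 15.6 mm and α/2 = 6.5°, tan(α/2) ≈ 0.11394, so f ≈ 15.6 / 0.22787 ≈ 68.4597 mm.

68.460 mm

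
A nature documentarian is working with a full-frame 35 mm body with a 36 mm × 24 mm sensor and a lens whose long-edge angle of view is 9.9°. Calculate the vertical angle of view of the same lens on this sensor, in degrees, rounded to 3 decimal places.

From the long-edge AOV: f = 36 / (2·tan(4.95°)) = 36 / 0.17322 ≈ 207.8297 mm.
Vertical AOV = 2·arctan(24 / (2 × 207.8297)) = 2·arctan(0.05774) ≈ 6.6091°.

6.609°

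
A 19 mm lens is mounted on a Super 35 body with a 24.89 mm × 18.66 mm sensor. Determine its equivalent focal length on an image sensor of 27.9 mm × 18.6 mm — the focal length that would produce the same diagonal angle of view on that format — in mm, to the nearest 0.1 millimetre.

Sensor diagonal = √(24.89² + 18.66²) = √967.7077 ≈ 31.1080 mm.
Sensor diagonal = √(27.9² + 18.6²) = √1124.3700 ≈ 33.5316 mm.
Equal angle of view means equal diagonal/f ratio, so f₂ = f₁ · (diagonal₂/diagonal₁) = 19 × 33.5316/31.1080.
f₂ = 19 × 1.07791 ≈ 20.480 mm.

20.5 mm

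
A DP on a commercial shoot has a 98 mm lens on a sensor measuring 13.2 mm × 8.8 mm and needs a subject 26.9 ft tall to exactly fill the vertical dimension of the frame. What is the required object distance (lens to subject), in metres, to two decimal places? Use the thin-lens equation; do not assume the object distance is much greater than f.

W: 26.9 ft × 304.8 mm/ft = 8199.12 mm.
Magnification m = h/W = dᵢ/dₒ; combined with 1/f = 1/dₒ + 1/dᵢ this gives dₒ = f·(1 + W/h).
dₒ = 98 mm × (1 + 8199.12/8.8) = 98 × 932.7182 ≈ 91406.379 mm = 91.4064 m.

91.41 m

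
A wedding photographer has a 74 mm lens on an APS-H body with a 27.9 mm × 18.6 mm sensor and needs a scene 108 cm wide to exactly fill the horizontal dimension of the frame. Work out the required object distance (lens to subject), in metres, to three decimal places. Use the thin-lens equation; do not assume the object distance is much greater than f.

W: 108 cm = 1080 mm.
Magnification m = w/W = dᵢ/dₒ; combined with 1/f = 1/dₒ + 1/dᵢ this gives dₒ = f·(1 + W/w).
dₒ = 74 mm × (1 + 1080/27.9) = 74 × 39.7097 ≈ 2938.516 mm = 2.93852 m.

2.939 m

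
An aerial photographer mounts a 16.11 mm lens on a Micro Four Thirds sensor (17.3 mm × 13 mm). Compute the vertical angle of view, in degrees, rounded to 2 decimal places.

43.95°

Angle of view α = 2·arctan(h/2f) with h = 13 mm and f = 16.11 mm.
h/2f = 0.40348; arctan(0.40348) ≈ 21.9729°, so α ≈ 43.9458°.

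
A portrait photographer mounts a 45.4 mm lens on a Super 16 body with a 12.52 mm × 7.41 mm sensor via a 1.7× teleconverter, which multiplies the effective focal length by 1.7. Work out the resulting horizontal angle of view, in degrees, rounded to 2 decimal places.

9.27°

Effective focal length f = 45.4 × 1.7 = 77.18 mm.
α = 2·arctan(12.52 / (2 × 77.18)) = 2·arctan(0.08111) ≈ 9.2741°.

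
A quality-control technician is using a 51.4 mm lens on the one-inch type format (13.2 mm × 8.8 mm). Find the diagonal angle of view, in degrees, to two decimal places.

17.55°

Sensor diagonal = √(13.2² + 8.8²) = √251.6800 ≈ 15.8644 mm.
Angle of view α = 2·arctan(d/2f) with d = 15.8644 mm and f = 51.4 mm.
d/2f = 0.15432; arctan(0.15432) ≈ 8.7729°, so α ≈ 17.5457°.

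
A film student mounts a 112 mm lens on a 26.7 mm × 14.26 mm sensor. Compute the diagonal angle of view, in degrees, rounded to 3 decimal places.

Sensor diagonal = √(26.7² + 14.26²) = √916.2376 ≈ 30.2694 mm.
Angle of view α = 2·arctan(d/2f) with d = 30.2694 mm and f = 112 mm.
d/2f = 0.13513; arctan(0.13513) ≈ 7.6958°, so α ≈ 15.3917°.

15.392°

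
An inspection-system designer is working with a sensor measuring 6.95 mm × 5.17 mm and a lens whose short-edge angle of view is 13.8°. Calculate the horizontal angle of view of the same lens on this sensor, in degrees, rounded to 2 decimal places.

18.48°

From the short-edge AOV: f = 5.17 / (2·tan(6.9°)) = 5.17 / 0.24203 ≈ 21.3613 mm.
Horizontal AOV = 2·arctan(6.95 / (2 × 21.3613)) = 2·arctan(0.16268) ≈ 18.4796°.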